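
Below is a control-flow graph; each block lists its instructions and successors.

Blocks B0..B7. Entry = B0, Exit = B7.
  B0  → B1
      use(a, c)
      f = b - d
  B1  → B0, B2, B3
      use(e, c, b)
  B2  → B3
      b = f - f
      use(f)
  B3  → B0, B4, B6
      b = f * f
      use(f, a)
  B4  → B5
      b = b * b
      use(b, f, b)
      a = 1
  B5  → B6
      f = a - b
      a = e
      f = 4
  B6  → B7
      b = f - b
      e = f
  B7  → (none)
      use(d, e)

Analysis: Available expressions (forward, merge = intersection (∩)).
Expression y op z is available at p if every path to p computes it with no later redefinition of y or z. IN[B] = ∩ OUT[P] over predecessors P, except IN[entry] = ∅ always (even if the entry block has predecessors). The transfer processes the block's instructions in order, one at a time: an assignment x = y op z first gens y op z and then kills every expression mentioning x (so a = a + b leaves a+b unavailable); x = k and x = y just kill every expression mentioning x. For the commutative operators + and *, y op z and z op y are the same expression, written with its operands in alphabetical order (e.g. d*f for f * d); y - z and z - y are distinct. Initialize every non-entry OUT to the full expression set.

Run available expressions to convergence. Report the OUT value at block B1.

Fixpoint table:
  B0: | IN={} | OUT={b-d}
  B1: | IN={b-d} | OUT={b-d}
  B2: | IN={b-d} | OUT={f-f}
  B3: | IN={} | OUT={f*f}
  B4: | IN={f*f} | OUT={f*f}
  B5: | IN={f*f} | OUT={}
  B6: | IN={} | OUT={}
  B7: | IN={} | OUT={}

Merge at B1: IN[B1] = OUT[B0] = {b-d}
Applying B1's transfer function to that IN value gives OUT[B1] (row B1 above).

Answer: {b-d}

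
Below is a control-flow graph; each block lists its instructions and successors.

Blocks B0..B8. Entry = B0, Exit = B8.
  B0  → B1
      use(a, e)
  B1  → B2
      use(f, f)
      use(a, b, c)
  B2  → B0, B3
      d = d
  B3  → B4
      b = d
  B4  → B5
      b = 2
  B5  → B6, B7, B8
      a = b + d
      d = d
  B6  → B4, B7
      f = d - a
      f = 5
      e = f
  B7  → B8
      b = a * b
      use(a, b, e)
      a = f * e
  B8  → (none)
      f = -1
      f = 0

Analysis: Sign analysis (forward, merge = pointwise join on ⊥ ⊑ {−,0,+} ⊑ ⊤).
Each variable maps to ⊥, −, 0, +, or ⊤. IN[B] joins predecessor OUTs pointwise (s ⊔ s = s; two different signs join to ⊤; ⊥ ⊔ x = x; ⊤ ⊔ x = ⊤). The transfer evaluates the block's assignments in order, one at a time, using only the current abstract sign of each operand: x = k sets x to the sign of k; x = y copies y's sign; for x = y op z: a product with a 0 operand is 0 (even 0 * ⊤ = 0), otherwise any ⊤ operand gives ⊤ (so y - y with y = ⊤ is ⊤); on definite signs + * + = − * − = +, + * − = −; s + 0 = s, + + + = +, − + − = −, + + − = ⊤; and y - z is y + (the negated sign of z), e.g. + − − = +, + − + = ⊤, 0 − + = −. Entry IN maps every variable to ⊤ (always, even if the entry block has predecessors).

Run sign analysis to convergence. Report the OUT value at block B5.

Answer: {a: ⊤, b: +, c: ⊤, d: ⊤, e: ⊤, f: ⊤}

Working:
Fixpoint table:
  B0:  IN=(all ⊤)  OUT=(all ⊤)
  B1:  IN=(all ⊤)  OUT=(all ⊤)
  B2:  IN=(all ⊤)  OUT=(all ⊤)
  B3:  IN=(all ⊤)  OUT=(all ⊤)
  B4:  IN=(all ⊤)  OUT={b:+; rest ⊤}
  B5:  IN={b:+; rest ⊤}  OUT={b:+; rest ⊤}
  B6:  IN={b:+; rest ⊤}  OUT={b:+, e:+, f:+; rest ⊤}
  B7:  IN={b:+; rest ⊤}  OUT=(all ⊤)
  B8:  IN=(all ⊤)  OUT={f:0; rest ⊤}

Merge at B5: IN[B5] = OUT[B4] = {a: ⊤, b: +, c: ⊤, d: ⊤, e: ⊤, f: ⊤}
Applying B5's transfer function to that IN value gives OUT[B5] (row B5 above).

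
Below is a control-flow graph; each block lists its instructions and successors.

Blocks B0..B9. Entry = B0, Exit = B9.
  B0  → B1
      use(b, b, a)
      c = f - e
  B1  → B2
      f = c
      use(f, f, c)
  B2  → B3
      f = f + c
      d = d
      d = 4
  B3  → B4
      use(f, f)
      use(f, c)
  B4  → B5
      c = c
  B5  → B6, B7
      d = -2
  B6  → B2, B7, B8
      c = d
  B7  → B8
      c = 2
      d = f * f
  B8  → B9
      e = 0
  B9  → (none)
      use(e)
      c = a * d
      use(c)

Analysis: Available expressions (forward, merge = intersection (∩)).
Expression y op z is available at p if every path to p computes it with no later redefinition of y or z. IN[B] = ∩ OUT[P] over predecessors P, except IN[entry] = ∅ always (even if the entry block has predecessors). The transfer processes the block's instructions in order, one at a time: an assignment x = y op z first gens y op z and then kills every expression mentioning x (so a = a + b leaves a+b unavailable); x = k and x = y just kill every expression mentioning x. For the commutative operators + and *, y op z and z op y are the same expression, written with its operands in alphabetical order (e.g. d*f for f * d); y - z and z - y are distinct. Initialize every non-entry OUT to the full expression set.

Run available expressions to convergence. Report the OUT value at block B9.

Answer: {a*d}

Derivation:
Per-block solution:
  B0:  IN={}  OUT={f-e}
  B1:  IN={f-e}  OUT={}
  B2:  IN={}  OUT={}
  B3:  IN={}  OUT={}
  B4:  IN={}  OUT={}
  B5:  IN={}  OUT={}
  B6:  IN={}  OUT={}
  B7:  IN={}  OUT={f*f}
  B8:  IN={}  OUT={}
  B9:  IN={}  OUT={a*d}

Merge at B9: IN[B9] = OUT[B8] = {}
Applying B9's transfer function to that IN value gives OUT[B9] (row B9 above).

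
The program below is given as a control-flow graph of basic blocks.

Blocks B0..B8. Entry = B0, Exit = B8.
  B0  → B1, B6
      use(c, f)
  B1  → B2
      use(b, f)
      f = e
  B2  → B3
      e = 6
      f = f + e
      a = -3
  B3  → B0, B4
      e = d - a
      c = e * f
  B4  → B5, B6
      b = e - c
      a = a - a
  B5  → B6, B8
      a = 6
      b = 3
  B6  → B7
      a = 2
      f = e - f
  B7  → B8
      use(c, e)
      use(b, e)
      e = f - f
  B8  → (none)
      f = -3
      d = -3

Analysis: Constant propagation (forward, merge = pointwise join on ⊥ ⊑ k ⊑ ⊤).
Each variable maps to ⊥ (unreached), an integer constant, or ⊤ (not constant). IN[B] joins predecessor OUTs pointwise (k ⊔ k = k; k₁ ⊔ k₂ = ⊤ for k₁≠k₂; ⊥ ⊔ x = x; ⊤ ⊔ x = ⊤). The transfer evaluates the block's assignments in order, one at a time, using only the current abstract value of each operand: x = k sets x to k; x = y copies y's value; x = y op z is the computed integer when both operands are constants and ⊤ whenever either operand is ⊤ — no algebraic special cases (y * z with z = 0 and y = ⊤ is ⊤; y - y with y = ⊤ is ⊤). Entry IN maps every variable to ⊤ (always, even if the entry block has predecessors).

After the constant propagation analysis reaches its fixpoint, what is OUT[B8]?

Answer: {a: ⊤, b: ⊤, c: ⊤, d: -3, e: ⊤, f: -3}

Trace:
Fixpoint table:
  B0: | IN=(all ⊤) | OUT=(all ⊤)
  B1: | IN=(all ⊤) | OUT=(all ⊤)
  B2: | IN=(all ⊤) | OUT={a:-3, e:6; rest ⊤}
  B3: | IN={a:-3, e:6; rest ⊤} | OUT={a:-3; rest ⊤}
  B4: | IN={a:-3; rest ⊤} | OUT={a:0; rest ⊤}
  B5: | IN={a:0; rest ⊤} | OUT={a:6, b:3; rest ⊤}
  B6: | IN=(all ⊤) | OUT={a:2; rest ⊤}
  B7: | IN={a:2; rest ⊤} | OUT={a:2; rest ⊤}
  B8: | IN=(all ⊤) | OUT={d:-3, f:-3; rest ⊤}

Merge at B8: IN[B8] = OUT[B5] ⊔ OUT[B7] = {a: ⊤, b: ⊤, c: ⊤, d: ⊤, e: ⊤, f: ⊤}
Applying B8's transfer function to that IN value gives OUT[B8] (row B8 above).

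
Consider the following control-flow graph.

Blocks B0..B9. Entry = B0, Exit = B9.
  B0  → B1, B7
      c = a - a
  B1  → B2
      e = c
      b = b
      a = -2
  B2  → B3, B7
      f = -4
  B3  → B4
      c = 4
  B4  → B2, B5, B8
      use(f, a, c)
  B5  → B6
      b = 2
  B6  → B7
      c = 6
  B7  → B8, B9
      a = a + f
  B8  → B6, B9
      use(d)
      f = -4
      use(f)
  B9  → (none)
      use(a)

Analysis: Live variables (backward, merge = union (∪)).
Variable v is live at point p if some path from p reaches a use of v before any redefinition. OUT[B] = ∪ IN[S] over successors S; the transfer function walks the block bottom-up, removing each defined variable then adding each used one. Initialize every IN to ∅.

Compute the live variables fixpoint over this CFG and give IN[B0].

Per-block solution:
  B0: | IN={a, b, d, f} | OUT={a, b, c, d, f}
  B1: | IN={b, c, d} | OUT={a, d}
  B2: | IN={a, d} | OUT={a, d, f}
  B3: | IN={a, d, f} | OUT={a, c, d, f}
  B4: | IN={a, c, d, f} | OUT={a, d, f}
  B5: | IN={a, d, f} | OUT={a, d, f}
  B6: | IN={a, d, f} | OUT={a, d, f}
  B7: | IN={a, d, f} | OUT={a, d}
  B8: | IN={a, d} | OUT={a, d, f}
  B9: | IN={a} | OUT={}

Merge at B0: OUT[B0] = IN[B1] ⊔ IN[B7] = {a, b, c, d, f}
Applying B0's transfer function to that OUT value gives IN[B0] (row B0 above).

Answer: {a, b, d, f}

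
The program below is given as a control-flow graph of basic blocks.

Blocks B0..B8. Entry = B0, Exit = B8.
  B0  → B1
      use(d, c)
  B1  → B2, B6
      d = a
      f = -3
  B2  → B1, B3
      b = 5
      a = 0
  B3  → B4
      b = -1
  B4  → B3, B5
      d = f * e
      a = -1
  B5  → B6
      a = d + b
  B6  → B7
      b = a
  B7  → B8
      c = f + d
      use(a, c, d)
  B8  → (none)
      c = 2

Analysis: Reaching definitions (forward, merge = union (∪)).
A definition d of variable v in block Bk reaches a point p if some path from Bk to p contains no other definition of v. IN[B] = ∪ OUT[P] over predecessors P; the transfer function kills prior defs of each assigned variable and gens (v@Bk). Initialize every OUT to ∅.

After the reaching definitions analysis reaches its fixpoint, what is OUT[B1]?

Per-block solution:
  B0:   IN={}   OUT={}
  B1:   IN={a@B2, b@B2, d@B1, f@B1}   OUT={a@B2, b@B2, d@B1, f@B1}
  B2:   IN={a@B2, b@B2, d@B1, f@B1}   OUT={a@B2, b@B2, d@B1, f@B1}
  B3:   IN={a@B2, a@B4, b@B2, b@B3, d@B1, d@B4, f@B1}   OUT={a@B2, a@B4, b@B3, d@B1, d@B4, f@B1}
  B4:   IN={a@B2, a@B4, b@B3, d@B1, d@B4, f@B1}   OUT={a@B4, b@B3, d@B4, f@B1}
  B5:   IN={a@B4, b@B3, d@B4, f@B1}   OUT={a@B5, b@B3, d@B4, f@B1}
  B6:   IN={a@B2, a@B5, b@B2, b@B3, d@B1, d@B4, f@B1}   OUT={a@B2, a@B5, b@B6, d@B1, d@B4, f@B1}
  B7:   IN={a@B2, a@B5, b@B6, d@B1, d@B4, f@B1}   OUT={a@B2, a@B5, b@B6, c@B7, d@B1, d@B4, f@B1}
  B8:   IN={a@B2, a@B5, b@B6, c@B7, d@B1, d@B4, f@B1}   OUT={a@B2, a@B5, b@B6, c@B8, d@B1, d@B4, f@B1}

Merge at B1: IN[B1] = OUT[B0] ⊔ OUT[B2] = {a@B2, b@B2, d@B1, f@B1}
Applying B1's transfer function to that IN value gives OUT[B1] (row B1 above).

Answer: {a@B2, b@B2, d@B1, f@B1}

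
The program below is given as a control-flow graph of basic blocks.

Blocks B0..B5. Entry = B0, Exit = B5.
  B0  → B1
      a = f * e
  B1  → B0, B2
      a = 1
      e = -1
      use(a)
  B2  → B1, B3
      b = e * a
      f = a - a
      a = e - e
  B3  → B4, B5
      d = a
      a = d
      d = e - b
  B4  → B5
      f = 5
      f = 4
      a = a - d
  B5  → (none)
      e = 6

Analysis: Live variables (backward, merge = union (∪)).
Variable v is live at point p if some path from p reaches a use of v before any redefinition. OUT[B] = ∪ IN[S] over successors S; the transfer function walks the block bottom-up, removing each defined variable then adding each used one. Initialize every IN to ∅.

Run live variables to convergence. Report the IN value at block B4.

Answer: {a, d}

Derivation:
Converged values:
  B0:  IN={e, f}  OUT={f}
  B1:  IN={f}  OUT={a, e, f}
  B2:  IN={a, e}  OUT={a, b, e, f}
  B3:  IN={a, b, e}  OUT={a, d}
  B4:  IN={a, d}  OUT={}
  B5:  IN={}  OUT={}

Merge at B4: OUT[B4] = IN[B5] = {}
Applying B4's transfer function to that OUT value gives IN[B4] (row B4 above).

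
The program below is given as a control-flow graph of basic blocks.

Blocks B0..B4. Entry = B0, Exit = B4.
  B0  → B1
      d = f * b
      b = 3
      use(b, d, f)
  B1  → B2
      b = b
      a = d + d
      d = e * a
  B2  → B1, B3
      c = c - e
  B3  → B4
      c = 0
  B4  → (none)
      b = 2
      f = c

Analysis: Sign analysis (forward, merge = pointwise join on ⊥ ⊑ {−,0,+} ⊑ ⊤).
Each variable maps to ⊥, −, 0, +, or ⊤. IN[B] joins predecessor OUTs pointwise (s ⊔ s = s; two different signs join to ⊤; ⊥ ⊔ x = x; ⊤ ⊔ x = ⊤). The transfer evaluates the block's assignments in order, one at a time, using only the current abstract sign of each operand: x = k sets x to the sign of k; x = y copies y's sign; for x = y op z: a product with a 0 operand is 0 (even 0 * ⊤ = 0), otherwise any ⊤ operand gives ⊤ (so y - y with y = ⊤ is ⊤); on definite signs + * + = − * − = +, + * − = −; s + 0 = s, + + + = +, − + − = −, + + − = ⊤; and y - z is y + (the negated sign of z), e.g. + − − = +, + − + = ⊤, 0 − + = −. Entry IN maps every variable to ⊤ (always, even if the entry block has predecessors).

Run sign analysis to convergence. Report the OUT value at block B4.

Converged values:
  B0:  IN=(all ⊤)  OUT={b:+; rest ⊤}
  B1:  IN={b:+; rest ⊤}  OUT={b:+; rest ⊤}
  B2:  IN={b:+; rest ⊤}  OUT={b:+; rest ⊤}
  B3:  IN={b:+; rest ⊤}  OUT={b:+, c:0; rest ⊤}
  B4:  IN={b:+, c:0; rest ⊤}  OUT={b:+, c:0, f:0; rest ⊤}

Merge at B4: IN[B4] = OUT[B3] = {a: ⊤, b: +, c: 0, d: ⊤, e: ⊤, f: ⊤}
Applying B4's transfer function to that IN value gives OUT[B4] (row B4 above).

Answer: {a: ⊤, b: +, c: 0, d: ⊤, e: ⊤, f: 0}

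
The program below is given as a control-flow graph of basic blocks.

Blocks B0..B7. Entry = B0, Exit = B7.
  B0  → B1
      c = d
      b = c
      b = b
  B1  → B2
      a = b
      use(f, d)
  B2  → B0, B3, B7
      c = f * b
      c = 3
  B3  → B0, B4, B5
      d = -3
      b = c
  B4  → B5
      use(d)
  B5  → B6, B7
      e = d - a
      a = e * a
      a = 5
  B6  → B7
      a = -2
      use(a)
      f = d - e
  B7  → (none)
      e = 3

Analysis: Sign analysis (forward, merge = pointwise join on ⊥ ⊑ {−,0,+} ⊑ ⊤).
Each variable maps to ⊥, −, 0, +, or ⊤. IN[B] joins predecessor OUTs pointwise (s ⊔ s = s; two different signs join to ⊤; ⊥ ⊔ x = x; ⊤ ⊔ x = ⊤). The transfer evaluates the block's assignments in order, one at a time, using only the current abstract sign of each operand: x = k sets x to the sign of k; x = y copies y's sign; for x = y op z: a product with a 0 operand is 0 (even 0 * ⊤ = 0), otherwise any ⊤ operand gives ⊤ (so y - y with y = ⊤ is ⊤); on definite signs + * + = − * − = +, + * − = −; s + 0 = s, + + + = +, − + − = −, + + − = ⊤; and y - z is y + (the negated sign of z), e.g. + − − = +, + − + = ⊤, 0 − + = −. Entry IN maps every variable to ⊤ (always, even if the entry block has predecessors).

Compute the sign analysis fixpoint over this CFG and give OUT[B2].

Answer: {a: ⊤, b: ⊤, c: +, d: ⊤, e: ⊤, f: ⊤}

Derivation:
Per-block solution:
  B0:   IN=(all ⊤)   OUT=(all ⊤)
  B1:   IN=(all ⊤)   OUT=(all ⊤)
  B2:   IN=(all ⊤)   OUT={c:+; rest ⊤}
  B3:   IN={c:+; rest ⊤}   OUT={b:+, c:+, d:-; rest ⊤}
  B4:   IN={b:+, c:+, d:-; rest ⊤}   OUT={b:+, c:+, d:-; rest ⊤}
  B5:   IN={b:+, c:+, d:-; rest ⊤}   OUT={a:+, b:+, c:+, d:-; rest ⊤}
  B6:   IN={a:+, b:+, c:+, d:-; rest ⊤}   OUT={a:-, b:+, c:+, d:-; rest ⊤}
  B7:   IN={c:+; rest ⊤}   OUT={c:+, e:+; rest ⊤}

Merge at B2: IN[B2] = OUT[B1] = {a: ⊤, b: ⊤, c: ⊤, d: ⊤, e: ⊤, f: ⊤}
Applying B2's transfer function to that IN value gives OUT[B2] (row B2 above).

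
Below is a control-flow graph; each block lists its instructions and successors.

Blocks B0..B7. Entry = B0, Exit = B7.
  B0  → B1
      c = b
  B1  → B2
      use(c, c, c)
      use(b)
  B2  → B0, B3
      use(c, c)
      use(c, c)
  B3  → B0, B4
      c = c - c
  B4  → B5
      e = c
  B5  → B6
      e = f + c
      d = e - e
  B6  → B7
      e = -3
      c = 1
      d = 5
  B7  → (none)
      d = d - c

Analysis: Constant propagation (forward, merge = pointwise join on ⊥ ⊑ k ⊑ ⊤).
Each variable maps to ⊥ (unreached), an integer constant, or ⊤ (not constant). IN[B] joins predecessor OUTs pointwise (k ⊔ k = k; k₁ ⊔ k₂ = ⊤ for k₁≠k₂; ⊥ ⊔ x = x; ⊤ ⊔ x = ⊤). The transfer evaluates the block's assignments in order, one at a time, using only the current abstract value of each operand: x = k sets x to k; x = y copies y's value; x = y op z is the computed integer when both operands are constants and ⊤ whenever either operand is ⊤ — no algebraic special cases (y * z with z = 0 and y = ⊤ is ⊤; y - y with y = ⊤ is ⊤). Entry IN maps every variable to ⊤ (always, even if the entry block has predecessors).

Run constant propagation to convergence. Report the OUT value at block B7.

Answer: {a: ⊤, b: ⊤, c: 1, d: 4, e: -3, f: ⊤}

Working:
Per-block solution:
  B0: | IN=(all ⊤) | OUT=(all ⊤)
  B1: | IN=(all ⊤) | OUT=(all ⊤)
  B2: | IN=(all ⊤) | OUT=(all ⊤)
  B3: | IN=(all ⊤) | OUT=(all ⊤)
  B4: | IN=(all ⊤) | OUT=(all ⊤)
  B5: | IN=(all ⊤) | OUT=(all ⊤)
  B6: | IN=(all ⊤) | OUT={c:1, d:5, e:-3; rest ⊤}
  B7: | IN={c:1, d:5, e:-3; rest ⊤} | OUT={c:1, d:4, e:-3; rest ⊤}

Merge at B7: IN[B7] = OUT[B6] = {a: ⊤, b: ⊤, c: 1, d: 5, e: -3, f: ⊤}
Applying B7's transfer function to that IN value gives OUT[B7] (row B7 above).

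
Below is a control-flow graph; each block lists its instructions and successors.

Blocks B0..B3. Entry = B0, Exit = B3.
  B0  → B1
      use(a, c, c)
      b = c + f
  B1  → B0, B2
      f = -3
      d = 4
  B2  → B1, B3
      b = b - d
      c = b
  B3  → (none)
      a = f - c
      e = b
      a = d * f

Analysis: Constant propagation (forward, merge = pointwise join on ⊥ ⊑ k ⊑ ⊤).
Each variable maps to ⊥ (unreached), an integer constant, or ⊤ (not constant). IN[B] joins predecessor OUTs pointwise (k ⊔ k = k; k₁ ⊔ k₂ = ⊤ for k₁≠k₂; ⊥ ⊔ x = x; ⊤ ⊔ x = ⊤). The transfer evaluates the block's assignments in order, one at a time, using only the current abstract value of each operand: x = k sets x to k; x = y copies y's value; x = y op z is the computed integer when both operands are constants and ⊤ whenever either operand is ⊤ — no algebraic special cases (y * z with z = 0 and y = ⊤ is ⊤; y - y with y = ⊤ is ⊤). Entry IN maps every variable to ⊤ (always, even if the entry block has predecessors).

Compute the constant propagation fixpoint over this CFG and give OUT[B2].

Answer: {a: ⊤, b: ⊤, c: ⊤, d: 4, e: ⊤, f: -3}

Derivation:
Converged values:
  B0:   IN=(all ⊤)   OUT=(all ⊤)
  B1:   IN=(all ⊤)   OUT={d:4, f:-3; rest ⊤}
  B2:   IN={d:4, f:-3; rest ⊤}   OUT={d:4, f:-3; rest ⊤}
  B3:   IN={d:4, f:-3; rest ⊤}   OUT={a:-12, d:4, f:-3; rest ⊤}

Merge at B2: IN[B2] = OUT[B1] = {a: ⊤, b: ⊤, c: ⊤, d: 4, e: ⊤, f: -3}
Applying B2's transfer function to that IN value gives OUT[B2] (row B2 above).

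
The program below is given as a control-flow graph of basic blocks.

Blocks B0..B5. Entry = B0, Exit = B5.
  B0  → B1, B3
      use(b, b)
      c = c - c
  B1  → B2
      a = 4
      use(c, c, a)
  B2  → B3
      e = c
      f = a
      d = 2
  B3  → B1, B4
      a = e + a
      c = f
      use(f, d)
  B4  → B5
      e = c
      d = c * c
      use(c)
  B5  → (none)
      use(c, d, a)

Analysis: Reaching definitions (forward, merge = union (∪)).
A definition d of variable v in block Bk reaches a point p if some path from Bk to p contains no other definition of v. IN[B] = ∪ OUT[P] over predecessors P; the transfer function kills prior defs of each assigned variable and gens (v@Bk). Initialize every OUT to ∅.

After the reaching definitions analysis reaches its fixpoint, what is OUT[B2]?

Fixpoint table:
  B0:   IN={}   OUT={c@B0}
  B1:   IN={a@B3, c@B0, c@B3, d@B2, e@B2, f@B2}   OUT={a@B1, c@B0, c@B3, d@B2, e@B2, f@B2}
  B2:   IN={a@B1, c@B0, c@B3, d@B2, e@B2, f@B2}   OUT={a@B1, c@B0, c@B3, d@B2, e@B2, f@B2}
  B3:   IN={a@B1, c@B0, c@B3, d@B2, e@B2, f@B2}   OUT={a@B3, c@B3, d@B2, e@B2, f@B2}
  B4:   IN={a@B3, c@B3, d@B2, e@B2, f@B2}   OUT={a@B3, c@B3, d@B4, e@B4, f@B2}
  B5:   IN={a@B3, c@B3, d@B4, e@B4, f@B2}   OUT={a@B3, c@B3, d@B4, e@B4, f@B2}

Merge at B2: IN[B2] = OUT[B1] = {a@B1, c@B0, c@B3, d@B2, e@B2, f@B2}
Applying B2's transfer function to that IN value gives OUT[B2] (row B2 above).

Answer: {a@B1, c@B0, c@B3, d@B2, e@B2, f@B2}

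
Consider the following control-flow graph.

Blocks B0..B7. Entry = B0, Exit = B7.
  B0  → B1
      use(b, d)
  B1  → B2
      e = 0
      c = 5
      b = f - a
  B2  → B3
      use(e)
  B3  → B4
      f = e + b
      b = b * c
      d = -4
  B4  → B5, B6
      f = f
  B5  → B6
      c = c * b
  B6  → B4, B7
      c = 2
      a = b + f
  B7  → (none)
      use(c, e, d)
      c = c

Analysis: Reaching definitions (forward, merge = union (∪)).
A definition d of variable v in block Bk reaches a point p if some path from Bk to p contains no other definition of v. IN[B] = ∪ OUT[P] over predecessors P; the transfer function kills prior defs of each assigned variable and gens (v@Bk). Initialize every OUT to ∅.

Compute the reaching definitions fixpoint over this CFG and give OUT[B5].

Converged values:
  B0: | IN={} | OUT={}
  B1: | IN={} | OUT={b@B1, c@B1, e@B1}
  B2: | IN={b@B1, c@B1, e@B1} | OUT={b@B1, c@B1, e@B1}
  B3: | IN={b@B1, c@B1, e@B1} | OUT={b@B3, c@B1, d@B3, e@B1, f@B3}
  B4: | IN={a@B6, b@B3, c@B1, c@B6, d@B3, e@B1, f@B3, f@B4} | OUT={a@B6, b@B3, c@B1, c@B6, d@B3, e@B1, f@B4}
  B5: | IN={a@B6, b@B3, c@B1, c@B6, d@B3, e@B1, f@B4} | OUT={a@B6, b@B3, c@B5, d@B3, e@B1, f@B4}
  B6: | IN={a@B6, b@B3, c@B1, c@B5, c@B6, d@B3, e@B1, f@B4} | OUT={a@B6, b@B3, c@B6, d@B3, e@B1, f@B4}
  B7: | IN={a@B6, b@B3, c@B6, d@B3, e@B1, f@B4} | OUT={a@B6, b@B3, c@B7, d@B3, e@B1, f@B4}

Merge at B5: IN[B5] = OUT[B4] = {a@B6, b@B3, c@B1, c@B6, d@B3, e@B1, f@B4}
Applying B5's transfer function to that IN value gives OUT[B5] (row B5 above).

Answer: {a@B6, b@B3, c@B5, d@B3, e@B1, f@B4}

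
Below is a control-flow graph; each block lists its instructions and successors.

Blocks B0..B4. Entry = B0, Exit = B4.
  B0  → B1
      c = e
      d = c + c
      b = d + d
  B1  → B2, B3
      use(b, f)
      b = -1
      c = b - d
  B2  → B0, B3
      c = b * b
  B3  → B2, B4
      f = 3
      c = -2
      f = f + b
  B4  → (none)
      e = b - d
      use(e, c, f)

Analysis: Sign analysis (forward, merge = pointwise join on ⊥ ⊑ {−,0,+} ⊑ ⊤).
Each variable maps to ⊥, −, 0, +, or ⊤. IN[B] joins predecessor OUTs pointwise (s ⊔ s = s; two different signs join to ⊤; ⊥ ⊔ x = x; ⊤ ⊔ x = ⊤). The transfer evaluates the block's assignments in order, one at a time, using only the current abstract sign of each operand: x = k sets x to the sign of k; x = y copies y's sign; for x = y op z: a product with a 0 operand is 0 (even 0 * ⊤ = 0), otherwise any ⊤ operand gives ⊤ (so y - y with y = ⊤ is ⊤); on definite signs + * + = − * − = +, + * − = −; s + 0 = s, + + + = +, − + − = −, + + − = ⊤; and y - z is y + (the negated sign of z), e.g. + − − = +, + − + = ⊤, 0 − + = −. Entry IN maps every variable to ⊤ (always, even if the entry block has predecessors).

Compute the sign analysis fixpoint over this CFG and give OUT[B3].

Per-block solution:
  B0: | IN=(all ⊤) | OUT=(all ⊤)
  B1: | IN=(all ⊤) | OUT={b:-; rest ⊤}
  B2: | IN={b:-; rest ⊤} | OUT={b:-, c:+; rest ⊤}
  B3: | IN={b:-; rest ⊤} | OUT={b:-, c:-; rest ⊤}
  B4: | IN={b:-, c:-; rest ⊤} | OUT={b:-, c:-; rest ⊤}

Merge at B3: IN[B3] = OUT[B1] ⊔ OUT[B2] = {a: ⊤, b: -, c: ⊤, d: ⊤, e: ⊤, f: ⊤}
Applying B3's transfer function to that IN value gives OUT[B3] (row B3 above).

Answer: {a: ⊤, b: -, c: -, d: ⊤, e: ⊤, f: ⊤}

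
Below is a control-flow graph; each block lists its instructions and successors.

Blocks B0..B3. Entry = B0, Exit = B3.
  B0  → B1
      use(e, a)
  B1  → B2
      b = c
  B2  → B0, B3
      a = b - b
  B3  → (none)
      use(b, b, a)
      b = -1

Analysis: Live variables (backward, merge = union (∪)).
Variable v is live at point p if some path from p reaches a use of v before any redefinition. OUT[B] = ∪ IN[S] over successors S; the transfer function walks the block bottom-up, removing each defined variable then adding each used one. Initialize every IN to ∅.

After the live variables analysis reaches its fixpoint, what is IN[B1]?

Per-block solution:
  B0:  IN={a, c, e}  OUT={c, e}
  B1:  IN={c, e}  OUT={b, c, e}
  B2:  IN={b, c, e}  OUT={a, b, c, e}
  B3:  IN={a, b}  OUT={}

Merge at B1: OUT[B1] = IN[B2] = {b, c, e}
Applying B1's transfer function to that OUT value gives IN[B1] (row B1 above).

Answer: {c, e}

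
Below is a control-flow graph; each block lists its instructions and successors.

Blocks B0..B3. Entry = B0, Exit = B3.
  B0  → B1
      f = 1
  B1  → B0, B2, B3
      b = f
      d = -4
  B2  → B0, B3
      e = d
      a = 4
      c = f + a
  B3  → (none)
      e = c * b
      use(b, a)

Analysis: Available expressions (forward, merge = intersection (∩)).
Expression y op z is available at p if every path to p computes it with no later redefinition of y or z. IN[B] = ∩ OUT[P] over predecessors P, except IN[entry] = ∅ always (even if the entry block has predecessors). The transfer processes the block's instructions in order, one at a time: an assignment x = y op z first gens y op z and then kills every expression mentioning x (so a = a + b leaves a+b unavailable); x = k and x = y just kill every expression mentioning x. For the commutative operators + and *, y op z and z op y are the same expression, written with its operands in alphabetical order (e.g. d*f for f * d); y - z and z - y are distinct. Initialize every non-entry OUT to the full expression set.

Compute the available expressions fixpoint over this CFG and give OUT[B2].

Per-block solution:
  B0: | IN={} | OUT={}
  B1: | IN={} | OUT={}
  B2: | IN={} | OUT={a+f}
  B3: | IN={} | OUT={b*c}

Merge at B2: IN[B2] = OUT[B1] = {}
Applying B2's transfer function to that IN value gives OUT[B2] (row B2 above).

Answer: {a+f}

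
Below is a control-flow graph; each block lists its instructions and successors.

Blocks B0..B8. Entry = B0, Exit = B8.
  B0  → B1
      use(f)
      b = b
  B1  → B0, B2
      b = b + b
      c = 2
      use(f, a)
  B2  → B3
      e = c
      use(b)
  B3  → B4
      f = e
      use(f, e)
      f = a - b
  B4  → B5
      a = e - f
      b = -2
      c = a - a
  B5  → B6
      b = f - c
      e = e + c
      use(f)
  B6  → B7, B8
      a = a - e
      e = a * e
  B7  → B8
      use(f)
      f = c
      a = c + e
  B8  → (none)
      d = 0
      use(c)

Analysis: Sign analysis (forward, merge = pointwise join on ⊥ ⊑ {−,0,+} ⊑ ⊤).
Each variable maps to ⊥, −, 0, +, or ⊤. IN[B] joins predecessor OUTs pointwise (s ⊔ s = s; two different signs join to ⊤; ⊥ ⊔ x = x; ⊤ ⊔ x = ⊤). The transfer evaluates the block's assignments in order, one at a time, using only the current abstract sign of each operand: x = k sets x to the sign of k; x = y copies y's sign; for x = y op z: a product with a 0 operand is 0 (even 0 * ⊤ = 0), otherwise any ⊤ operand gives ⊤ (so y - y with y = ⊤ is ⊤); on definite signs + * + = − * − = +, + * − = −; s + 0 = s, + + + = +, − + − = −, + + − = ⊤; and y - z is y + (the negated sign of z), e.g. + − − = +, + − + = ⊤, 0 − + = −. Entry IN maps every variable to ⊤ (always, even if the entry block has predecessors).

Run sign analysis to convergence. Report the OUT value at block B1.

Answer: {a: ⊤, b: ⊤, c: +, d: ⊤, e: ⊤, f: ⊤}

Working:
Converged values:
  B0: | IN=(all ⊤) | OUT=(all ⊤)
  B1: | IN=(all ⊤) | OUT={c:+; rest ⊤}
  B2: | IN={c:+; rest ⊤} | OUT={c:+, e:+; rest ⊤}
  B3: | IN={c:+, e:+; rest ⊤} | OUT={c:+, e:+; rest ⊤}
  B4: | IN={c:+, e:+; rest ⊤} | OUT={b:-, e:+; rest ⊤}
  B5: | IN={b:-, e:+; rest ⊤} | OUT=(all ⊤)
  B6: | IN=(all ⊤) | OUT=(all ⊤)
  B7: | IN=(all ⊤) | OUT=(all ⊤)
  B8: | IN=(all ⊤) | OUT={d:0; rest ⊤}

Merge at B1: IN[B1] = OUT[B0] = {a: ⊤, b: ⊤, c: ⊤, d: ⊤, e: ⊤, f: ⊤}
Applying B1's transfer function to that IN value gives OUT[B1] (row B1 above).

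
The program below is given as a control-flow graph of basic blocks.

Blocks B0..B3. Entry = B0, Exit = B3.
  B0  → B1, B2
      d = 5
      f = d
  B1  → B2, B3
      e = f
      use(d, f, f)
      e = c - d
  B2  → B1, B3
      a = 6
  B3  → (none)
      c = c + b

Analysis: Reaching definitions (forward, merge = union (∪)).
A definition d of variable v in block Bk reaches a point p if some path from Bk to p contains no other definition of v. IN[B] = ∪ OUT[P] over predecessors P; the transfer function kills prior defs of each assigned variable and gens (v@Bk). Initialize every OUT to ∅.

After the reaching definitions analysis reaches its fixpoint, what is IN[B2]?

Converged values:
  B0:  IN={}  OUT={d@B0, f@B0}
  B1:  IN={a@B2, d@B0, e@B1, f@B0}  OUT={a@B2, d@B0, e@B1, f@B0}
  B2:  IN={a@B2, d@B0, e@B1, f@B0}  OUT={a@B2, d@B0, e@B1, f@B0}
  B3:  IN={a@B2, d@B0, e@B1, f@B0}  OUT={a@B2, c@B3, d@B0, e@B1, f@B0}

Merge at B2: IN[B2] = OUT[B0] ⊔ OUT[B1] = {a@B2, d@B0, e@B1, f@B0}

Answer: {a@B2, d@B0, e@B1, f@B0}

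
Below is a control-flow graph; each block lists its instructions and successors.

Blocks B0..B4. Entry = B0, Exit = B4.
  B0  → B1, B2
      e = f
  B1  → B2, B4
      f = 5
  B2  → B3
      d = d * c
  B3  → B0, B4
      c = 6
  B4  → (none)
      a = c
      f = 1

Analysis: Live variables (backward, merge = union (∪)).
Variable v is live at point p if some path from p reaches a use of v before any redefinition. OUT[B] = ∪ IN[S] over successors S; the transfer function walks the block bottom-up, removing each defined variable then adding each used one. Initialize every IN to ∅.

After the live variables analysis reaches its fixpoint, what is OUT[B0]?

Answer: {c, d, f}

Working:
Fixpoint table:
  B0: | IN={c, d, f} | OUT={c, d, f}
  B1: | IN={c, d} | OUT={c, d, f}
  B2: | IN={c, d, f} | OUT={d, f}
  B3: | IN={d, f} | OUT={c, d, f}
  B4: | IN={c} | OUT={}

Merge at B0: OUT[B0] = IN[B1] ⊔ IN[B2] = {c, d, f}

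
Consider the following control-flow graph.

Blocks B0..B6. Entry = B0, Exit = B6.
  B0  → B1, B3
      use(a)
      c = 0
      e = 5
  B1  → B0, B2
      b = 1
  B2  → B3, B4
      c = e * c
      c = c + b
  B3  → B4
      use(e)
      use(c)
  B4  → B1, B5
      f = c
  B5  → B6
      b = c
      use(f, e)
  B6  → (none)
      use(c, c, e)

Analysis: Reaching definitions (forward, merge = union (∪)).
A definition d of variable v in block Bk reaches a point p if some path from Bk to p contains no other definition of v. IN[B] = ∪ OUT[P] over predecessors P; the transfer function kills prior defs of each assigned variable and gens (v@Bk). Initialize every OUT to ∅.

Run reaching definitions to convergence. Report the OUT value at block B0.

Answer: {b@B1, c@B0, e@B0, f@B4}

Working:
Per-block solution:
  B0: | IN={b@B1, c@B0, c@B2, e@B0, f@B4} | OUT={b@B1, c@B0, e@B0, f@B4}
  B1: | IN={b@B1, c@B0, c@B2, e@B0, f@B4} | OUT={b@B1, c@B0, c@B2, e@B0, f@B4}
  B2: | IN={b@B1, c@B0, c@B2, e@B0, f@B4} | OUT={b@B1, c@B2, e@B0, f@B4}
  B3: | IN={b@B1, c@B0, c@B2, e@B0, f@B4} | OUT={b@B1, c@B0, c@B2, e@B0, f@B4}
  B4: | IN={b@B1, c@B0, c@B2, e@B0, f@B4} | OUT={b@B1, c@B0, c@B2, e@B0, f@B4}
  B5: | IN={b@B1, c@B0, c@B2, e@B0, f@B4} | OUT={b@B5, c@B0, c@B2, e@B0, f@B4}
  B6: | IN={b@B5, c@B0, c@B2, e@B0, f@B4} | OUT={b@B5, c@B0, c@B2, e@B0, f@B4}

Merge at B0 (entry node, so the boundary value {} is joined with the incoming edge(s)): IN[B0] = {} ⊔ OUT[B1] = {b@B1, c@B0, c@B2, e@B0, f@B4}
Applying B0's transfer function to that IN value gives OUT[B0] (row B0 above).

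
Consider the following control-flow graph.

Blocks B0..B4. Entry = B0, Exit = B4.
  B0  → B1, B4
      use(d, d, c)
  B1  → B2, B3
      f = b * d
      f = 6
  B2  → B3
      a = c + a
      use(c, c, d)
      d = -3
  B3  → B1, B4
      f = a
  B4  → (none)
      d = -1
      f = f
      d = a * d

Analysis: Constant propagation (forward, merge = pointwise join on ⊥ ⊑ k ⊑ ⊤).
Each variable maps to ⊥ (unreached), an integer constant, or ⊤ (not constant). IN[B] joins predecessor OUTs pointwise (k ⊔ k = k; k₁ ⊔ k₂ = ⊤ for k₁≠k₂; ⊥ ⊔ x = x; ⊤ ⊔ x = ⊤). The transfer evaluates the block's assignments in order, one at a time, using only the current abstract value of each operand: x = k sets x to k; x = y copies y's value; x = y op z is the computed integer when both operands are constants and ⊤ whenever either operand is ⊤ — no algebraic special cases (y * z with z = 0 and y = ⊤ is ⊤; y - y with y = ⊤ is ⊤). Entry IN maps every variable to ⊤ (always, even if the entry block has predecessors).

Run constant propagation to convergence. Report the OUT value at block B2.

Answer: {a: ⊤, b: ⊤, c: ⊤, d: -3, e: ⊤, f: 6}

Working:
Fixpoint table:
  B0:   IN=(all ⊤)   OUT=(all ⊤)
  B1:   IN=(all ⊤)   OUT={f:6; rest ⊤}
  B2:   IN={f:6; rest ⊤}   OUT={d:-3, f:6; rest ⊤}
  B3:   IN={f:6; rest ⊤}   OUT=(all ⊤)
  B4:   IN=(all ⊤)   OUT=(all ⊤)

Merge at B2: IN[B2] = OUT[B1] = {a: ⊤, b: ⊤, c: ⊤, d: ⊤, e: ⊤, f: 6}
Applying B2's transfer function to that IN value gives OUT[B2] (row B2 above).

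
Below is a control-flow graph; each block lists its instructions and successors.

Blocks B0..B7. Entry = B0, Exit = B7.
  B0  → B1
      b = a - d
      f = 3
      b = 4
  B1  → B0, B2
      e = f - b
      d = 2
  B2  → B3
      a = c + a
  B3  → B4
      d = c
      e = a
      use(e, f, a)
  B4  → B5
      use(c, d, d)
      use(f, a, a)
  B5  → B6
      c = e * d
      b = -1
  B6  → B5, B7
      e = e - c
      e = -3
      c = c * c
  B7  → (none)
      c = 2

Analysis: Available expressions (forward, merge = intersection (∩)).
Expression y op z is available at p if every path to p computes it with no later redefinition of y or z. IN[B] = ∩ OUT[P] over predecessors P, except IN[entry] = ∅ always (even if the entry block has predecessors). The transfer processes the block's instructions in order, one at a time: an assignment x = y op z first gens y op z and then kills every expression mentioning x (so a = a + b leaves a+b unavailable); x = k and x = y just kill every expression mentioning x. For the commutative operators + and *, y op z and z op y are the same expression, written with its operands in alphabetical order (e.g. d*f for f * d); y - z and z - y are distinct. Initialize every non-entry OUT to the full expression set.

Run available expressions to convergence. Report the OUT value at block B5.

Converged values:
  B0: | IN={} | OUT={a-d}
  B1: | IN={a-d} | OUT={f-b}
  B2: | IN={f-b} | OUT={f-b}
  B3: | IN={f-b} | OUT={f-b}
  B4: | IN={f-b} | OUT={f-b}
  B5: | IN={} | OUT={d*e}
  B6: | IN={d*e} | OUT={}
  B7: | IN={} | OUT={}

Merge at B5: IN[B5] = OUT[B4] ∩ OUT[B6] = {}
Applying B5's transfer function to that IN value gives OUT[B5] (row B5 above).

Answer: {d*e}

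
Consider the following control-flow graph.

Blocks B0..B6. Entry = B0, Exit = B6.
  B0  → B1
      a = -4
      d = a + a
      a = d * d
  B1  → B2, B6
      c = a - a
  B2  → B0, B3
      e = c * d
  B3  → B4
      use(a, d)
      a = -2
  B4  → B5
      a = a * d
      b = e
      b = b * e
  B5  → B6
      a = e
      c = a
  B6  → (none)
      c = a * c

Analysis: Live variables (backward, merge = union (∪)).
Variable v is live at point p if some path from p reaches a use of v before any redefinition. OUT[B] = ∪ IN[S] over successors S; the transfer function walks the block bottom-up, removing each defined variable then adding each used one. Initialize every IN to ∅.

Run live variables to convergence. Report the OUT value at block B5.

Answer: {a, c}

Working:
Converged values:
  B0:   IN={}   OUT={a, d}
  B1:   IN={a, d}   OUT={a, c, d}
  B2:   IN={a, c, d}   OUT={a, d, e}
  B3:   IN={a, d, e}   OUT={a, d, e}
  B4:   IN={a, d, e}   OUT={e}
  B5:   IN={e}   OUT={a, c}
  B6:   IN={a, c}   OUT={}

Merge at B5: OUT[B5] = IN[B6] = {a, c}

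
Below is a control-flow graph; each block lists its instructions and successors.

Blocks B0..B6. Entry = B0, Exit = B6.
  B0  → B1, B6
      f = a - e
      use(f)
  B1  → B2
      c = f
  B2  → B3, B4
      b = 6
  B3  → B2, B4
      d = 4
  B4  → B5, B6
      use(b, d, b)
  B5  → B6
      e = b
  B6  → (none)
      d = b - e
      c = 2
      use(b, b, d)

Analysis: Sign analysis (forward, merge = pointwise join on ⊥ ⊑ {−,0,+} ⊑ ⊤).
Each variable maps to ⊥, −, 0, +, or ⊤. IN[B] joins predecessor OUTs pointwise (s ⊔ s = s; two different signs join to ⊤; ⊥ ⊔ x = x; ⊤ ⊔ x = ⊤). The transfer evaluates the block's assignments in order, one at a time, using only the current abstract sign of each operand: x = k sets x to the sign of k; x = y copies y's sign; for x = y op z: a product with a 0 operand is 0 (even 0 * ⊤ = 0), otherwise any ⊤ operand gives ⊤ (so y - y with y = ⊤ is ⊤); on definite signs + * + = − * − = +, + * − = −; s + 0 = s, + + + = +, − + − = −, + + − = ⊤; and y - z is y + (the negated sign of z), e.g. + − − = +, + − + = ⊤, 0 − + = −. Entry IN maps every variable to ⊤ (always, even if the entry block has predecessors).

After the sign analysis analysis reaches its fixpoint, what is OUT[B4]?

Fixpoint table:
  B0: | IN=(all ⊤) | OUT=(all ⊤)
  B1: | IN=(all ⊤) | OUT=(all ⊤)
  B2: | IN=(all ⊤) | OUT={b:+; rest ⊤}
  B3: | IN={b:+; rest ⊤} | OUT={b:+, d:+; rest ⊤}
  B4: | IN={b:+; rest ⊤} | OUT={b:+; rest ⊤}
  B5: | IN={b:+; rest ⊤} | OUT={b:+, e:+; rest ⊤}
  B6: | IN=(all ⊤) | OUT={c:+; rest ⊤}

Merge at B4: IN[B4] = OUT[B2] ⊔ OUT[B3] = {a: ⊤, b: +, c: ⊤, d: ⊤, e: ⊤, f: ⊤}
Applying B4's transfer function to that IN value gives OUT[B4] (row B4 above).

Answer: {a: ⊤, b: +, c: ⊤, d: ⊤, e: ⊤, f: ⊤}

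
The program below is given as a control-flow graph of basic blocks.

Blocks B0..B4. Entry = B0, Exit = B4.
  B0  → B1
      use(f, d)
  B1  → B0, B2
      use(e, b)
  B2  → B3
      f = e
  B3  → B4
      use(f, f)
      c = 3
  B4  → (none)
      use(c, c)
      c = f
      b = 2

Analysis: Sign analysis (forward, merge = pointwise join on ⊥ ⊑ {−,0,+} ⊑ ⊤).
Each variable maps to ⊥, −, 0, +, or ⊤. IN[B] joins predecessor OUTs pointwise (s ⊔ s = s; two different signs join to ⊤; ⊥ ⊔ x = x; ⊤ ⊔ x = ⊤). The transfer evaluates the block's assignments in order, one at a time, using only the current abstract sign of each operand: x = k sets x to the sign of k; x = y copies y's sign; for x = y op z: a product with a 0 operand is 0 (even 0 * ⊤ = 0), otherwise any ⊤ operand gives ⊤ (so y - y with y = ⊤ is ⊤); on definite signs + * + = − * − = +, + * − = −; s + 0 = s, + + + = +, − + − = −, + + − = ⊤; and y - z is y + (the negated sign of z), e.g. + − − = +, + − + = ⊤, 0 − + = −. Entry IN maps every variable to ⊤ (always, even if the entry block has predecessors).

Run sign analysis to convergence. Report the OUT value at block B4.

Answer: {a: ⊤, b: +, c: ⊤, d: ⊤, e: ⊤, f: ⊤}

Trace:
Fixpoint table:
  B0:   IN=(all ⊤)   OUT=(all ⊤)
  B1:   IN=(all ⊤)   OUT=(all ⊤)
  B2:   IN=(all ⊤)   OUT=(all ⊤)
  B3:   IN=(all ⊤)   OUT={c:+; rest ⊤}
  B4:   IN={c:+; rest ⊤}   OUT={b:+; rest ⊤}

Merge at B4: IN[B4] = OUT[B3] = {a: ⊤, b: ⊤, c: +, d: ⊤, e: ⊤, f: ⊤}
Applying B4's transfer function to that IN value gives OUT[B4] (row B4 above).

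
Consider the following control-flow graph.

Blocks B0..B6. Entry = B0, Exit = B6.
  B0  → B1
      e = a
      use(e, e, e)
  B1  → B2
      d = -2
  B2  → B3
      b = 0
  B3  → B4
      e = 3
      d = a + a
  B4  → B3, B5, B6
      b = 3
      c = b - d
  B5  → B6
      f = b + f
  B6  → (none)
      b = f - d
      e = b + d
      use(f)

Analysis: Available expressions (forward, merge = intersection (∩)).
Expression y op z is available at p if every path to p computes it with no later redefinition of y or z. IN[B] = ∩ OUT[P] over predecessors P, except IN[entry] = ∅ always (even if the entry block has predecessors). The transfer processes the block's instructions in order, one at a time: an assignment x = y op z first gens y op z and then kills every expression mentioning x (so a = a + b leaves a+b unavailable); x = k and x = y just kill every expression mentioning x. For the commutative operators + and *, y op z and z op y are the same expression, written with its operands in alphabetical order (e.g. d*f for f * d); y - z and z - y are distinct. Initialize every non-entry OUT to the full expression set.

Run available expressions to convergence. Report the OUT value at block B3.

Answer: {a+a}

Trace:
Fixpoint table:
  B0: | IN={} | OUT={}
  B1: | IN={} | OUT={}
  B2: | IN={} | OUT={}
  B3: | IN={} | OUT={a+a}
  B4: | IN={a+a} | OUT={a+a, b-d}
  B5: | IN={a+a, b-d} | OUT={a+a, b-d}
  B6: | IN={a+a, b-d} | OUT={a+a, b+d, f-d}

Merge at B3: IN[B3] = OUT[B2] ∩ OUT[B4] = {}
Applying B3's transfer function to that IN value gives OUT[B3] (row B3 above).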